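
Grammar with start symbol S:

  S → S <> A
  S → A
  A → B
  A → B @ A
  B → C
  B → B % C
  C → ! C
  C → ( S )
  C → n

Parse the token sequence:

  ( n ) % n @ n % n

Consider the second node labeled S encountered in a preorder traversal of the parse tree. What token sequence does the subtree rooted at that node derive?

[S [A [B [B [C ( [S [A [B [C n]]]] )]] % [C n]] @ [A [B [B [C n]] % [C n]]]]]

n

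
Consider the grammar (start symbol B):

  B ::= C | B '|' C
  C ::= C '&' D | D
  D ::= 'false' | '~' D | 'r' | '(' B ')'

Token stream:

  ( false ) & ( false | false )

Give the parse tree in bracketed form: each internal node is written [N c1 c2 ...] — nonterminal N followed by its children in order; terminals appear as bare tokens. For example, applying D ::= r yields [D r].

B
C
C & D
D & D
( B ) & D
( C ) & D
( D ) & D
( false ) & D
( false ) & ( B )
( false ) & ( B | C )
( false ) & ( C | C )
( false ) & ( D | C )
( false ) & ( false | C )
( false ) & ( false | D )
( false ) & ( false | false )

[B [C [C [D ( [B [C [D false]]] )]] & [D ( [B [B [C [D false]]] | [C [D false]]] )]]]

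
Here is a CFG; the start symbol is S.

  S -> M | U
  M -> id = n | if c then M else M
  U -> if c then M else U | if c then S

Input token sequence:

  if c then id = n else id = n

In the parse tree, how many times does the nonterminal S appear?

[S [M if c then [M id = n] else [M id = n]]]

1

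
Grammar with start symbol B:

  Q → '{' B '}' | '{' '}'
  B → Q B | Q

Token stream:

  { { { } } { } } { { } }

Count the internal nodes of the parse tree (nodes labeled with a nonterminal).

[B [Q { [B [Q { [B [Q { }]] }] [B [Q { }]]] }] [B [Q { [B [Q { }]] }]]]

12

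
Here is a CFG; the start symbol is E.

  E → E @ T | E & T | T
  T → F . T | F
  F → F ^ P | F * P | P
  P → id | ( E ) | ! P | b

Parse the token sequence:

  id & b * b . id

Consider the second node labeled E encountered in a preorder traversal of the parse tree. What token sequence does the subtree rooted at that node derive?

id

[E [E [T [F [P id]]]] & [T [F [F [P b]] * [P b]] . [T [F [P id]]]]]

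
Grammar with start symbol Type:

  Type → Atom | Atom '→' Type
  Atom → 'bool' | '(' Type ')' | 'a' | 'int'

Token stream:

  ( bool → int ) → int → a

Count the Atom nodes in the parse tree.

5

[Type [Atom ( [Type [Atom bool] → [Type [Atom int]]] )] → [Type [Atom int] → [Type [Atom a]]]]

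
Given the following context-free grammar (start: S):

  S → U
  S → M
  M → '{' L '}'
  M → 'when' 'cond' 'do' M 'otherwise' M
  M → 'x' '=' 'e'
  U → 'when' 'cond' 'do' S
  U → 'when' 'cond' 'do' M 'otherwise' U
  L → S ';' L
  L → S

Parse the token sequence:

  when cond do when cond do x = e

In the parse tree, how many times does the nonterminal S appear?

3

[S [U when cond do [S [U when cond do [S [M x = e]]]]]]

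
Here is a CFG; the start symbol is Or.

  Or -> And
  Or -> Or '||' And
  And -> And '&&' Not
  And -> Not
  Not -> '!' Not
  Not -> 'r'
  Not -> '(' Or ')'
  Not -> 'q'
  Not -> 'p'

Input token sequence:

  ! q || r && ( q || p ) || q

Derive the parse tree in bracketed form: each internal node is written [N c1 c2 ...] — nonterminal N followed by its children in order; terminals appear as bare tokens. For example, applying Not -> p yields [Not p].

Or
Or || And
Or || And || And
And || And || And
Not || And || And
! Not || And || And
! q || And || And
! q || And && Not || And
! q || Not && Not || And
! q || r && Not || And
! q || r && ( Or ) || And
! q || r && ( Or || And ) || And
! q || r && ( And || And ) || And
! q || r && ( Not || And ) || And
! q || r && ( q || And ) || And
! q || r && ( q || Not ) || And
! q || r && ( q || p ) || And
! q || r && ( q || p ) || Not
! q || r && ( q || p ) || q

[Or [Or [Or [And [Not ! [Not q]]]] || [And [And [Not r]] && [Not ( [Or [Or [And [Not q]]] || [And [Not p]]] )]]] || [And [Not q]]]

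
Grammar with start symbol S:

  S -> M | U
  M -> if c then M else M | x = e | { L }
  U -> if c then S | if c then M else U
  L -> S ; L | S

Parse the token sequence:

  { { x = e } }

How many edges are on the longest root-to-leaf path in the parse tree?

8

[S [M { [L [S [M { [L [S [M x = e]]] }]]] }]]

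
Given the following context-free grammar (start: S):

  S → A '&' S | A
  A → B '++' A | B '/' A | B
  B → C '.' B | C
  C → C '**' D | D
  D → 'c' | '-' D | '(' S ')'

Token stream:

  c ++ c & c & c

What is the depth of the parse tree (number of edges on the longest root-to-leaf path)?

7

[S [A [B [C [D c]]] ++ [A [B [C [D c]]]]] & [S [A [B [C [D c]]]] & [S [A [B [C [D c]]]]]]]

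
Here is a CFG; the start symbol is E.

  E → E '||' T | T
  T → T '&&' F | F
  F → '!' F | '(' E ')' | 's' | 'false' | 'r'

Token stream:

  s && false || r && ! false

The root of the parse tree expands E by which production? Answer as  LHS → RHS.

E → E '||' T

[E [E [T [T [F s]] && [F false]]] || [T [T [F r]] && [F ! [F false]]]]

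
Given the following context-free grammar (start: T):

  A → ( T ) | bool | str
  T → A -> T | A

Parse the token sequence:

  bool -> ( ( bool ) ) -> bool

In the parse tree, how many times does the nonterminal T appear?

[T [A bool] -> [T [A ( [T [A ( [T [A bool]] )]] )] -> [T [A bool]]]]

5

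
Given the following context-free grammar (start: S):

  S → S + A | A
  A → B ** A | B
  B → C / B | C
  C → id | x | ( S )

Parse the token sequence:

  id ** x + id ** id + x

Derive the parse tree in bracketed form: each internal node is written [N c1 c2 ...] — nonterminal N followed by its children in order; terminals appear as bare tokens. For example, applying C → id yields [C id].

[S [S [S [A [B [C id]] ** [A [B [C x]]]]] + [A [B [C id]] ** [A [B [C id]]]]] + [A [B [C x]]]]

S
S + A
S + A + A
A + A + A
B ** A + A + A
C ** A + A + A
id ** A + A + A
id ** B + A + A
id ** C + A + A
id ** x + A + A
id ** x + B ** A + A
id ** x + C ** A + A
id ** x + id ** A + A
id ** x + id ** B + A
id ** x + id ** C + A
id ** x + id ** id + A
id ** x + id ** id + B
id ** x + id ** id + C
id ** x + id ** id + x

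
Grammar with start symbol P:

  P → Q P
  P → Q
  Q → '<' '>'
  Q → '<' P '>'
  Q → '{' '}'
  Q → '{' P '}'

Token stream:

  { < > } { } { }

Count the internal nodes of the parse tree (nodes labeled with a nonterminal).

8

[P [Q { [P [Q < >]] }] [P [Q { }] [P [Q { }]]]]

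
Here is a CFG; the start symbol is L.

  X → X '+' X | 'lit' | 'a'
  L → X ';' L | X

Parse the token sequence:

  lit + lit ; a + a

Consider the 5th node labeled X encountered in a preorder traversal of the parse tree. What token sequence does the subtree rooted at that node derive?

a

[L [X [X lit] + [X lit]] ; [L [X [X a] + [X a]]]]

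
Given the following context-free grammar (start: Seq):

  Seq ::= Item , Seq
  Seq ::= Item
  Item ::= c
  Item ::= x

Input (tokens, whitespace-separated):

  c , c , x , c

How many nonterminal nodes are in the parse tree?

8

[Seq [Item c] , [Seq [Item c] , [Seq [Item x] , [Seq [Item c]]]]]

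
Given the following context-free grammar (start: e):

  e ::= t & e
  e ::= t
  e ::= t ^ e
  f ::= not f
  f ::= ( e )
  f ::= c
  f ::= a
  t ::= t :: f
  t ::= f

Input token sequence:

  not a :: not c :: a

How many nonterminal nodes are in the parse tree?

9

[e [t [t [t [f not [f a]]] :: [f not [f c]]] :: [f a]]]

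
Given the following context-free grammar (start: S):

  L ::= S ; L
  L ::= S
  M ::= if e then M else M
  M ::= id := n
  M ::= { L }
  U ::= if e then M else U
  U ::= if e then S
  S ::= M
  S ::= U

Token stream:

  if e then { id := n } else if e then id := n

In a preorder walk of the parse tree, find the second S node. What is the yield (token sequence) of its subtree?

id := n

[S [U if e then [M { [L [S [M id := n]]] }] else [U if e then [S [M id := n]]]]]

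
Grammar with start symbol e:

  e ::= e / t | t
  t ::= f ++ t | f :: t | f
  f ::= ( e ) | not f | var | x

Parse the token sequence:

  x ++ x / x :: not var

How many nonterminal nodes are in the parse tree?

[e [e [t [f x] ++ [t [f x]]]] / [t [f x] :: [t [f not [f var]]]]]

11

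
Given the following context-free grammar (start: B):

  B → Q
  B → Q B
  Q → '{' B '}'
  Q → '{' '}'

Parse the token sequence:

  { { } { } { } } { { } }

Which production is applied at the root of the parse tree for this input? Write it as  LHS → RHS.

B → Q B

[B [Q { [B [Q { }] [B [Q { }] [B [Q { }]]]] }] [B [Q { [B [Q { }]] }]]]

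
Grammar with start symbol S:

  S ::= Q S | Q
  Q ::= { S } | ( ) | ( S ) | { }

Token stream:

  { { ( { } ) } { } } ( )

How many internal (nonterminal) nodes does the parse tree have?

[S [Q { [S [Q { [S [Q ( [S [Q { }]] )]] }] [S [Q { }]]] }] [S [Q ( )]]]

12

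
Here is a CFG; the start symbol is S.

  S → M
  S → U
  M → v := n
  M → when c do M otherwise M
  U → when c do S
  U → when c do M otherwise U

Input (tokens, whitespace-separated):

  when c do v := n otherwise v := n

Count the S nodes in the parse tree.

[S [M when c do [M v := n] otherwise [M v := n]]]

1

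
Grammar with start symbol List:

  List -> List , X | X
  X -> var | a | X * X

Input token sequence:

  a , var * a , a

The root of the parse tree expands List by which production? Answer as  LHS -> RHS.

[List [List [List [X a]] , [X [X var] * [X a]]] , [X a]]

List -> List , X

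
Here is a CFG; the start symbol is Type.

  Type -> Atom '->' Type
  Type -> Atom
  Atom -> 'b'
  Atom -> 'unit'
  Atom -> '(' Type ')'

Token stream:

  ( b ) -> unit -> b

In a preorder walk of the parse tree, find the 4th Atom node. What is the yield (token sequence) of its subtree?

[Type [Atom ( [Type [Atom b]] )] -> [Type [Atom unit] -> [Type [Atom b]]]]

b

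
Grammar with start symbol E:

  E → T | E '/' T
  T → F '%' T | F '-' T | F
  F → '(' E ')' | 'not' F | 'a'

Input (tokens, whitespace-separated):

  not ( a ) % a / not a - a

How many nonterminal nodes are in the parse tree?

[E [E [T [F not [F ( [E [T [F a]]] )]] % [T [F a]]]] / [T [F not [F a]] - [T [F a]]]]

15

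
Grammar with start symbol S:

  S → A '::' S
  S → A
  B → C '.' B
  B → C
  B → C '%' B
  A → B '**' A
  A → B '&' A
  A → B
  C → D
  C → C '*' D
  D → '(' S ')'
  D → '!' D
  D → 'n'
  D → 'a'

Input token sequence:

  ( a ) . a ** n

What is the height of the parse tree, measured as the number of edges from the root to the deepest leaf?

10

[S [A [B [C [D ( [S [A [B [C [D a]]]]] )]] . [B [C [D a]]]] ** [A [B [C [D n]]]]]]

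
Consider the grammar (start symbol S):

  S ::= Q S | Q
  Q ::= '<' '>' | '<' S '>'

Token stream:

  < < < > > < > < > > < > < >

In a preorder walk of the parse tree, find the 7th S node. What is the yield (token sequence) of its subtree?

[S [Q < [S [Q < [S [Q < >]] >] [S [Q < >] [S [Q < >]]]] >] [S [Q < >] [S [Q < >]]]]

< >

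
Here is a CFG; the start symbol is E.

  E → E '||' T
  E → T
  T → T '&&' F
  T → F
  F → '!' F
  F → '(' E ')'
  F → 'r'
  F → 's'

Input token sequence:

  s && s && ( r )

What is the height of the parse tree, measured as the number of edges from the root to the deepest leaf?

6

[E [T [T [T [F s]] && [F s]] && [F ( [E [T [F r]]] )]]]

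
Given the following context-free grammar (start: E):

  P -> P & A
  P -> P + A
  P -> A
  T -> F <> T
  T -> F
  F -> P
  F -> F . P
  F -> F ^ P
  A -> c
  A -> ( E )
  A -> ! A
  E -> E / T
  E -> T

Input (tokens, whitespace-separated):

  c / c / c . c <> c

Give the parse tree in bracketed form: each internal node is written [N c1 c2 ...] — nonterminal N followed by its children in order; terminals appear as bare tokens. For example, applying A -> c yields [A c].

[E [E [E [T [F [P [A c]]]]] / [T [F [P [A c]]]]] / [T [F [F [P [A c]]] . [P [A c]]] <> [T [F [P [A c]]]]]]

E
E / T
E / T / T
T / T / T
F / T / T
P / T / T
A / T / T
c / T / T
c / F / T
c / P / T
c / A / T
c / c / T
c / c / F <> T
c / c / F . P <> T
c / c / P . P <> T
c / c / A . P <> T
c / c / c . P <> T
c / c / c . A <> T
c / c / c . c <> T
c / c / c . c <> F
c / c / c . c <> P
c / c / c . c <> A
c / c / c . c <> c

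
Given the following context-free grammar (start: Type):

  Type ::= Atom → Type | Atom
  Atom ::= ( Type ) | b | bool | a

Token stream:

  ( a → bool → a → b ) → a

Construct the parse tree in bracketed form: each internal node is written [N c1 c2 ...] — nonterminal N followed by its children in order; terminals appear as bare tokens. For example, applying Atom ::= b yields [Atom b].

Type
Atom → Type
( Type ) → Type
( Atom → Type ) → Type
( a → Type ) → Type
( a → Atom → Type ) → Type
( a → bool → Type ) → Type
( a → bool → Atom → Type ) → Type
( a → bool → a → Type ) → Type
( a → bool → a → Atom ) → Type
( a → bool → a → b ) → Type
( a → bool → a → b ) → Atom
( a → bool → a → b ) → a

[Type [Atom ( [Type [Atom a] → [Type [Atom bool] → [Type [Atom a] → [Type [Atom b]]]]] )] → [Type [Atom a]]]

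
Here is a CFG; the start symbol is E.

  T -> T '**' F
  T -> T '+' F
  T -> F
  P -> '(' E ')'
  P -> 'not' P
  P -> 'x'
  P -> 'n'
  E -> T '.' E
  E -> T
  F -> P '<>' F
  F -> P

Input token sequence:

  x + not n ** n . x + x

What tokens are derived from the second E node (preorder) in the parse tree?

x + x

[E [T [T [T [F [P x]]] + [F [P not [P n]]]] ** [F [P n]]] . [E [T [T [F [P x]]] + [F [P x]]]]]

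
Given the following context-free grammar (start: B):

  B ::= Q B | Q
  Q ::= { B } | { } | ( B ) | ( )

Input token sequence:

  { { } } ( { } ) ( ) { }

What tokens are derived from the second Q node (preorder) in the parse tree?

[B [Q { [B [Q { }]] }] [B [Q ( [B [Q { }]] )] [B [Q ( )] [B [Q { }]]]]]

{ }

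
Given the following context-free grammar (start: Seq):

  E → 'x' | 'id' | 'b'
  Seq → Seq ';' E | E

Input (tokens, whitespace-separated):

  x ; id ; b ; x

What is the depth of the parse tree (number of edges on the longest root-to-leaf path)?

[Seq [Seq [Seq [Seq [E x]] ; [E id]] ; [E b]] ; [E x]]

5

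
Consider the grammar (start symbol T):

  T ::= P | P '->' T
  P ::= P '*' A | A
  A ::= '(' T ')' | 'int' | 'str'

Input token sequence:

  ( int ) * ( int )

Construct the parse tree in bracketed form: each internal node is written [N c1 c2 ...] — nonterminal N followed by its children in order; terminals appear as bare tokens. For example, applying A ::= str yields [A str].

[T [P [P [A ( [T [P [A int]]] )]] * [A ( [T [P [A int]]] )]]]

T
P
P * A
A * A
( T ) * A
( P ) * A
( A ) * A
( int ) * A
( int ) * ( T )
( int ) * ( P )
( int ) * ( A )
( int ) * ( int )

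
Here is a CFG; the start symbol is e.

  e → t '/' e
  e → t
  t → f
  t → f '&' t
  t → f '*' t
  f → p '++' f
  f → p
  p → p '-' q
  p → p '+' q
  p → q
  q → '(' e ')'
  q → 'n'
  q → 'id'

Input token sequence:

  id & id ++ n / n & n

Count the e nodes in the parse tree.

2

[e [t [f [p [q id]]] & [t [f [p [q id]] ++ [f [p [q n]]]]]] / [e [t [f [p [q n]]] & [t [f [p [q n]]]]]]]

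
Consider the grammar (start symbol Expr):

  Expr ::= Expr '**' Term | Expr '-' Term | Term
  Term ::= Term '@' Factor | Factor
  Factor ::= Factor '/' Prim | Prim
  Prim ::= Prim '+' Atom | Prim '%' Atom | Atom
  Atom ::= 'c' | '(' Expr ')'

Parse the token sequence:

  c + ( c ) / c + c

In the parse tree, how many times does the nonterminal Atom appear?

[Expr [Term [Factor [Factor [Prim [Prim [Atom c]] + [Atom ( [Expr [Term [Factor [Prim [Atom c]]]]] )]]] / [Prim [Prim [Atom c]] + [Atom c]]]]]

5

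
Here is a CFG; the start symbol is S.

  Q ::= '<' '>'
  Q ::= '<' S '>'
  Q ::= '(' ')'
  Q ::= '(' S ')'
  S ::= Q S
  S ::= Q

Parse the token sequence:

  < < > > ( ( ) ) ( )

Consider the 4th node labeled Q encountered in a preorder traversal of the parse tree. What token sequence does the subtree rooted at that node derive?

[S [Q < [S [Q < >]] >] [S [Q ( [S [Q ( )]] )] [S [Q ( )]]]]

( )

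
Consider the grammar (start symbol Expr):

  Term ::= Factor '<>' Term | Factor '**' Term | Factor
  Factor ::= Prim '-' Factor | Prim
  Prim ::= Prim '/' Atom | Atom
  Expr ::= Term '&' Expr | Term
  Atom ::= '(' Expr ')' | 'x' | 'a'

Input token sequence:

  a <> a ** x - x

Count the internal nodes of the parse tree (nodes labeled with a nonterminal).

[Expr [Term [Factor [Prim [Atom a]]] <> [Term [Factor [Prim [Atom a]]] ** [Term [Factor [Prim [Atom x]] - [Factor [Prim [Atom x]]]]]]]]

16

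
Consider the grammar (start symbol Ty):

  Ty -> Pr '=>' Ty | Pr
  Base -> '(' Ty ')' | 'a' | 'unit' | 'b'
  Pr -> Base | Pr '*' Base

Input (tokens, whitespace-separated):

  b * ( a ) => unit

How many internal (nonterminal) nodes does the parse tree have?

[Ty [Pr [Pr [Base b]] * [Base ( [Ty [Pr [Base a]]] )]] => [Ty [Pr [Base unit]]]]

11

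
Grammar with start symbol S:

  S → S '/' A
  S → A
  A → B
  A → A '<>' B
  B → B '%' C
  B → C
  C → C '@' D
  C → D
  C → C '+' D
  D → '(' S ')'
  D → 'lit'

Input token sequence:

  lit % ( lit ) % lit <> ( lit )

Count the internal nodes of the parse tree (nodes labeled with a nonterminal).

[S [A [A [B [B [B [C [D lit]]] % [C [D ( [S [A [B [C [D lit]]]]] )]]] % [C [D lit]]]] <> [B [C [D ( [S [A [B [C [D lit]]]]] )]]]]]

25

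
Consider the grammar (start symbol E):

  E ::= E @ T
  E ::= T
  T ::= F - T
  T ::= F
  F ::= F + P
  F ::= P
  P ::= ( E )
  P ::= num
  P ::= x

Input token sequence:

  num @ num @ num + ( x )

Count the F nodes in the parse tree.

5

[E [E [E [T [F [P num]]]] @ [T [F [P num]]]] @ [T [F [F [P num]] + [P ( [E [T [F [P x]]]] )]]]]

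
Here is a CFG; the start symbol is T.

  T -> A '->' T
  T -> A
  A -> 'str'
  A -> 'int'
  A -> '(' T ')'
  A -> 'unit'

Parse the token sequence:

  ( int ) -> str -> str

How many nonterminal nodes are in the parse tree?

[T [A ( [T [A int]] )] -> [T [A str] -> [T [A str]]]]

8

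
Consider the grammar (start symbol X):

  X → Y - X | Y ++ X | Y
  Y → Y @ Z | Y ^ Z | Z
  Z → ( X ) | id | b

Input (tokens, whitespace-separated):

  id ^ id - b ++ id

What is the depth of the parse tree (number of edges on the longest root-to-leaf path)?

[X [Y [Y [Z id]] ^ [Z id]] - [X [Y [Z b]] ++ [X [Y [Z id]]]]]

5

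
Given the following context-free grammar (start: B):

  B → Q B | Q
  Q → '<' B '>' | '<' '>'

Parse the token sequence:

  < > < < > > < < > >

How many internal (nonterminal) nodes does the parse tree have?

[B [Q < >] [B [Q < [B [Q < >]] >] [B [Q < [B [Q < >]] >]]]]

10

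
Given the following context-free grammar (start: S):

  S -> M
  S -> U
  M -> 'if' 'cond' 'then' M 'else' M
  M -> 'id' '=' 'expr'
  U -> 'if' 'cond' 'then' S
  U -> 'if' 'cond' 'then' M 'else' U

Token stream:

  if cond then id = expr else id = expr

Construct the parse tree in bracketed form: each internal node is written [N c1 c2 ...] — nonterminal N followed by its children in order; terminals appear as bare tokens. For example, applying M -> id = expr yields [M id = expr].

[S [M if cond then [M id = expr] else [M id = expr]]]

S
M
if cond then M else M
if cond then id = expr else M
if cond then id = expr else id = expr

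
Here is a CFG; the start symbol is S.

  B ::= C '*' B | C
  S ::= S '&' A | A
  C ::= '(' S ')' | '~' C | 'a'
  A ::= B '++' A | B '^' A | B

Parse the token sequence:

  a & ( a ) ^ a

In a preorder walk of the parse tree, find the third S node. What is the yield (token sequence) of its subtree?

[S [S [A [B [C a]]]] & [A [B [C ( [S [A [B [C a]]]] )]] ^ [A [B [C a]]]]]

a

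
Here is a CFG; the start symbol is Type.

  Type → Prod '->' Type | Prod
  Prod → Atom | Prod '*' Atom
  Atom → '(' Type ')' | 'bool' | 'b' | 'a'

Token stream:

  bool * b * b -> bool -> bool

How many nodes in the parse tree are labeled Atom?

5

[Type [Prod [Prod [Prod [Atom bool]] * [Atom b]] * [Atom b]] -> [Type [Prod [Atom bool]] -> [Type [Prod [Atom bool]]]]]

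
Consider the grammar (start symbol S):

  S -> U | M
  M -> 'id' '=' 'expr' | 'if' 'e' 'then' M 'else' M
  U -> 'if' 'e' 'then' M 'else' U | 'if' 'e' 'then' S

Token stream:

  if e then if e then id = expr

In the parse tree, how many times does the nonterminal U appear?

2

[S [U if e then [S [U if e then [S [M id = expr]]]]]]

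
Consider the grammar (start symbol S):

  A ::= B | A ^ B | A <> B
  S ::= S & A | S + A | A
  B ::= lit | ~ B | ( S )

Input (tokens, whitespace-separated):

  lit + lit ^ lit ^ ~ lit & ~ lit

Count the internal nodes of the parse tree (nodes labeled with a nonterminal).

[S [S [S [A [B lit]]] + [A [A [A [B lit]] ^ [B lit]] ^ [B ~ [B lit]]]] & [A [B ~ [B lit]]]]

15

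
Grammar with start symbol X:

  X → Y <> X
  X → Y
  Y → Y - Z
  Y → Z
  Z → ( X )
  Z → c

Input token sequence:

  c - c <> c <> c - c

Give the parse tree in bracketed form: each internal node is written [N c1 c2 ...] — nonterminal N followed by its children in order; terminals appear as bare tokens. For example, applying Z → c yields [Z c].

X
Y <> X
Y - Z <> X
Z - Z <> X
c - Z <> X
c - c <> X
c - c <> Y <> X
c - c <> Z <> X
c - c <> c <> X
c - c <> c <> Y
c - c <> c <> Y - Z
c - c <> c <> Z - Z
c - c <> c <> c - Z
c - c <> c <> c - c

[X [Y [Y [Z c]] - [Z c]] <> [X [Y [Z c]] <> [X [Y [Y [Z c]] - [Z c]]]]]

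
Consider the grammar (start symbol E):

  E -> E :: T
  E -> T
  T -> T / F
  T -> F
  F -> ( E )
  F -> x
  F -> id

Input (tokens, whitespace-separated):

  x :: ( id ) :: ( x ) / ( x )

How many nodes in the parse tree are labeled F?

[E [E [E [T [F x]]] :: [T [F ( [E [T [F id]]] )]]] :: [T [T [F ( [E [T [F x]]] )]] / [F ( [E [T [F x]]] )]]]

7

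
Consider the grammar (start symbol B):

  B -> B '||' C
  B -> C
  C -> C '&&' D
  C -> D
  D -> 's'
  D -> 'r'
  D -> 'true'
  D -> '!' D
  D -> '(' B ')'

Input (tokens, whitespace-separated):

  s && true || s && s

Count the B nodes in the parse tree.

[B [B [C [C [D s]] && [D true]]] || [C [C [D s]] && [D s]]]

2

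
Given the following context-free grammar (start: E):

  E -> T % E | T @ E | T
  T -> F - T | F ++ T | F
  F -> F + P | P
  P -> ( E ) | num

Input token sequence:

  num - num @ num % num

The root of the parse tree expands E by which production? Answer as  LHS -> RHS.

[E [T [F [P num]] - [T [F [P num]]]] @ [E [T [F [P num]]] % [E [T [F [P num]]]]]]

E -> T @ E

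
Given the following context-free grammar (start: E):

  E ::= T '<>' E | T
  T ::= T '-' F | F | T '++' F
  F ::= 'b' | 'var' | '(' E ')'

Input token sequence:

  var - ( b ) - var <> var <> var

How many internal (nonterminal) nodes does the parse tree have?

[E [T [T [T [F var]] - [F ( [E [T [F b]]] )]] - [F var]] <> [E [T [F var]] <> [E [T [F var]]]]]

16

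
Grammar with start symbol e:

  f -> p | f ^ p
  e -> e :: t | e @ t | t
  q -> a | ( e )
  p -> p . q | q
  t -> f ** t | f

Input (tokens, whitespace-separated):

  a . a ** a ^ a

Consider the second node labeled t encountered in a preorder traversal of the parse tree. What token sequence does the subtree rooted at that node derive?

[e [t [f [p [p [q a]] . [q a]]] ** [t [f [f [p [q a]]] ^ [p [q a]]]]]]

a ^ a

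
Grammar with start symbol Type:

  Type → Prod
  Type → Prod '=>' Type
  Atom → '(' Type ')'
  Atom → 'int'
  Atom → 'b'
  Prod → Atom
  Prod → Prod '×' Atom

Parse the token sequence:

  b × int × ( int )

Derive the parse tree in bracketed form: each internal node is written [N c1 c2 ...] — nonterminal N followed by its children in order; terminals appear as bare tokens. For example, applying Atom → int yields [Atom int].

[Type [Prod [Prod [Prod [Atom b]] × [Atom int]] × [Atom ( [Type [Prod [Atom int]]] )]]]

Type
Prod
Prod × Atom
Prod × Atom × Atom
Atom × Atom × Atom
b × Atom × Atom
b × int × Atom
b × int × ( Type )
b × int × ( Prod )
b × int × ( Atom )
b × int × ( int )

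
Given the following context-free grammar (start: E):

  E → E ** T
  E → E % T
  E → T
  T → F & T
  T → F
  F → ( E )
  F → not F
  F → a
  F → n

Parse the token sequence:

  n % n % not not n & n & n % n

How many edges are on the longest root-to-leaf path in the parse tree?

6

[E [E [E [E [T [F n]]] % [T [F n]]] % [T [F not [F not [F n]]] & [T [F n] & [T [F n]]]]] % [T [F n]]]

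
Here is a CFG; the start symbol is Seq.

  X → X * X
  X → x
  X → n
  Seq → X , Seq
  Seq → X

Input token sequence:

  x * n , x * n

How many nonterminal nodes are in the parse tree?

8

[Seq [X [X x] * [X n]] , [Seq [X [X x] * [X n]]]]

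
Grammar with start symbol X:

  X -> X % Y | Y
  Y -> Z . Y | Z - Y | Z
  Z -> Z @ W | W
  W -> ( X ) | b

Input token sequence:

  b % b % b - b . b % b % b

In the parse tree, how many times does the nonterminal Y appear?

7

[X [X [X [X [X [Y [Z [W b]]]] % [Y [Z [W b]]]] % [Y [Z [W b]] - [Y [Z [W b]] . [Y [Z [W b]]]]]] % [Y [Z [W b]]]] % [Y [Z [W b]]]]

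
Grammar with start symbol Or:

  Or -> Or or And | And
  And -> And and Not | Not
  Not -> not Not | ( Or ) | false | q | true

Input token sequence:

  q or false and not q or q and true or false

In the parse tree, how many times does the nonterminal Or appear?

4

[Or [Or [Or [Or [And [Not q]]] or [And [And [Not false]] and [Not not [Not q]]]] or [And [And [Not q]] and [Not true]]] or [And [Not false]]]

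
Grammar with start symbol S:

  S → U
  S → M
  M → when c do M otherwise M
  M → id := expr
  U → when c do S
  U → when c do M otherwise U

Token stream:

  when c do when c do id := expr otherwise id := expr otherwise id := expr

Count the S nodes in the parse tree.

[S [M when c do [M when c do [M id := expr] otherwise [M id := expr]] otherwise [M id := expr]]]

1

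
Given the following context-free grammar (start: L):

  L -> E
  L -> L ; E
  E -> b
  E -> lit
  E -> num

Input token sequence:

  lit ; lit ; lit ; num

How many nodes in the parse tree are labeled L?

[L [L [L [L [E lit]] ; [E lit]] ; [E lit]] ; [E num]]

4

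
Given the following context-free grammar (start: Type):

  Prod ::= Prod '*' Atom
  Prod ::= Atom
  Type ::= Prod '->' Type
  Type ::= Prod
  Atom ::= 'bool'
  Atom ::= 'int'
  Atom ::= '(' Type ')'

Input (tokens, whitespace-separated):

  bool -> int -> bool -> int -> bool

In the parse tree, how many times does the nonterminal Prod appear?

[Type [Prod [Atom bool]] -> [Type [Prod [Atom int]] -> [Type [Prod [Atom bool]] -> [Type [Prod [Atom int]] -> [Type [Prod [Atom bool]]]]]]]

5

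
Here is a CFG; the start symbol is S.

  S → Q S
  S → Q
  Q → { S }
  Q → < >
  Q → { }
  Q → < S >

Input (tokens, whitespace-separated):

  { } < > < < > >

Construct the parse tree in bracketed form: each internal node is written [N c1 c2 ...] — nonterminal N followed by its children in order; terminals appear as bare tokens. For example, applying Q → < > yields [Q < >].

S
Q S
{ } S
{ } Q S
{ } < > S
{ } < > Q
{ } < > < S >
{ } < > < Q >
{ } < > < < > >

[S [Q { }] [S [Q < >] [S [Q < [S [Q < >]] >]]]]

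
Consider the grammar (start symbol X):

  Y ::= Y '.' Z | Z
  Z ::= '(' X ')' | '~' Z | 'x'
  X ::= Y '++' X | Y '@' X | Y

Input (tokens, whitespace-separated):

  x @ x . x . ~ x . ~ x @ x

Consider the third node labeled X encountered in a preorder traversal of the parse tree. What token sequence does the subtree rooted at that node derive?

[X [Y [Z x]] @ [X [Y [Y [Y [Y [Z x]] . [Z x]] . [Z ~ [Z x]]] . [Z ~ [Z x]]] @ [X [Y [Z x]]]]]

x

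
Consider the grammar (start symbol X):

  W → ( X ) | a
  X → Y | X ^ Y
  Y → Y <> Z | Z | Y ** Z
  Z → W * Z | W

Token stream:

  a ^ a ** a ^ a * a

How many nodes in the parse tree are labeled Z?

[X [X [X [Y [Z [W a]]]] ^ [Y [Y [Z [W a]]] ** [Z [W a]]]] ^ [Y [Z [W a] * [Z [W a]]]]]

5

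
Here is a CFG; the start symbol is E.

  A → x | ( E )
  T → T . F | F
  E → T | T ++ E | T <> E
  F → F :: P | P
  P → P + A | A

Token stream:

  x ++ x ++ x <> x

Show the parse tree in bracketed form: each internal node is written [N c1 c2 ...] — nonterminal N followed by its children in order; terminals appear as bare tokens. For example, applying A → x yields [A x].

E
T ++ E
F ++ E
P ++ E
A ++ E
x ++ E
x ++ T ++ E
x ++ F ++ E
x ++ P ++ E
x ++ A ++ E
x ++ x ++ E
x ++ x ++ T <> E
x ++ x ++ F <> E
x ++ x ++ P <> E
x ++ x ++ A <> E
x ++ x ++ x <> E
x ++ x ++ x <> T
x ++ x ++ x <> F
x ++ x ++ x <> P
x ++ x ++ x <> A
x ++ x ++ x <> x

[E [T [F [P [A x]]]] ++ [E [T [F [P [A x]]]] ++ [E [T [F [P [A x]]]] <> [E [T [F [P [A x]]]]]]]]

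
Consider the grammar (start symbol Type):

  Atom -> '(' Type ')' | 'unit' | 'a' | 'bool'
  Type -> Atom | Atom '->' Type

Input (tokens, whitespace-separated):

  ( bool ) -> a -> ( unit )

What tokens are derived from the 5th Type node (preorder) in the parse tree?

[Type [Atom ( [Type [Atom bool]] )] -> [Type [Atom a] -> [Type [Atom ( [Type [Atom unit]] )]]]]

unit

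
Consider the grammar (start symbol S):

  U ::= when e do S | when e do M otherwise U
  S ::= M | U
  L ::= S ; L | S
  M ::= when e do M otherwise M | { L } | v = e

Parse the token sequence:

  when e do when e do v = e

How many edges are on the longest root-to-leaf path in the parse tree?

[S [U when e do [S [U when e do [S [M v = e]]]]]]

6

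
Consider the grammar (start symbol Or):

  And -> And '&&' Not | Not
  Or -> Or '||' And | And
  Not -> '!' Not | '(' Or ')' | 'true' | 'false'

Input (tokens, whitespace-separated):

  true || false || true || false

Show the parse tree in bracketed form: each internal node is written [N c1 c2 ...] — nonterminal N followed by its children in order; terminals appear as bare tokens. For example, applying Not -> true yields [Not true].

Or
Or || And
Or || And || And
Or || And || And || And
And || And || And || And
Not || And || And || And
true || And || And || And
true || Not || And || And
true || false || And || And
true || false || Not || And
true || false || true || And
true || false || true || Not
true || false || true || false

[Or [Or [Or [Or [And [Not true]]] || [And [Not false]]] || [And [Not true]]] || [And [Not false]]]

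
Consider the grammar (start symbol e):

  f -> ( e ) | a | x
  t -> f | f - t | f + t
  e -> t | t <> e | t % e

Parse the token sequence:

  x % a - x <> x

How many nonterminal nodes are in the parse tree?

11

[e [t [f x]] % [e [t [f a] - [t [f x]]] <> [e [t [f x]]]]]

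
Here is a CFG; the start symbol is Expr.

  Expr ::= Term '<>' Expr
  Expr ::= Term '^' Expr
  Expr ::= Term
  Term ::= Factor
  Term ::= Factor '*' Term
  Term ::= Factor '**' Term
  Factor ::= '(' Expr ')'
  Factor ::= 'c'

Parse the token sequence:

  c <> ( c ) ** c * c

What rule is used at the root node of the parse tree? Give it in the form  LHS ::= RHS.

[Expr [Term [Factor c]] <> [Expr [Term [Factor ( [Expr [Term [Factor c]]] )] ** [Term [Factor c] * [Term [Factor c]]]]]]

Expr ::= Term '<>' Expr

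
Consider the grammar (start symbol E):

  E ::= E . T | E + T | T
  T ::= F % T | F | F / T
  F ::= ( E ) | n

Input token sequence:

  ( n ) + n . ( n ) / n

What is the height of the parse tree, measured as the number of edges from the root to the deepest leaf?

8

[E [E [E [T [F ( [E [T [F n]]] )]]] + [T [F n]]] . [T [F ( [E [T [F n]]] )] / [T [F n]]]]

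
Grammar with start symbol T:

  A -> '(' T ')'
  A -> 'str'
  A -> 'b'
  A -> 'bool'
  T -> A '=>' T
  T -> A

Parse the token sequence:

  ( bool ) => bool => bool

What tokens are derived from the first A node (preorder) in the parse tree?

( bool )

[T [A ( [T [A bool]] )] => [T [A bool] => [T [A bool]]]]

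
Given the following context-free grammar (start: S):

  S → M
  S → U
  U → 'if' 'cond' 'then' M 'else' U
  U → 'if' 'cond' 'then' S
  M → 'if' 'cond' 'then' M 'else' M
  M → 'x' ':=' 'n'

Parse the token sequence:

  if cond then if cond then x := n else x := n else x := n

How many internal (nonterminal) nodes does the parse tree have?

6

[S [M if cond then [M if cond then [M x := n] else [M x := n]] else [M x := n]]]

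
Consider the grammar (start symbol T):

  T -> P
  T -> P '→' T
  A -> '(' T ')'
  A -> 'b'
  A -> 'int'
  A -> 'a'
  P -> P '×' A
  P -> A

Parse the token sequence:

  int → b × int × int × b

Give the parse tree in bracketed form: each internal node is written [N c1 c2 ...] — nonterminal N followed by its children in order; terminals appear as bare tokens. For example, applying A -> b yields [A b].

T
P → T
A → T
int → T
int → P
int → P × A
int → P × A × A
int → P × A × A × A
int → A × A × A × A
int → b × A × A × A
int → b × int × A × A
int → b × int × int × A
int → b × int × int × b

[T [P [A int]] → [T [P [P [P [P [A b]] × [A int]] × [A int]] × [A b]]]]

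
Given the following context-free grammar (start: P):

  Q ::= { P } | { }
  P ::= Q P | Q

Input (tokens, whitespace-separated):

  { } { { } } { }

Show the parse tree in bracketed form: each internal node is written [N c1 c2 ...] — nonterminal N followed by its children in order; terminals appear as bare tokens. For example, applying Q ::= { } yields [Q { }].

[P [Q { }] [P [Q { [P [Q { }]] }] [P [Q { }]]]]

P
Q P
{ } P
{ } Q P
{ } { P } P
{ } { Q } P
{ } { { } } P
{ } { { } } Q
{ } { { } } { }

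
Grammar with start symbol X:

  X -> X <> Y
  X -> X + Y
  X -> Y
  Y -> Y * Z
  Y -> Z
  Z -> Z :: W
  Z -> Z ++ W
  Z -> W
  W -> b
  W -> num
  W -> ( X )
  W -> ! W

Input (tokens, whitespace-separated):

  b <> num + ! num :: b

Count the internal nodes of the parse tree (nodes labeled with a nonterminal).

15

[X [X [X [Y [Z [W b]]]] <> [Y [Z [W num]]]] + [Y [Z [Z [W ! [W num]]] :: [W b]]]]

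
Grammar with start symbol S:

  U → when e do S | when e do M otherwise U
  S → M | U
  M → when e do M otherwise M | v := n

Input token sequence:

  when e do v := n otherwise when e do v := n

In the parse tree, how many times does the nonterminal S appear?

[S [U when e do [M v := n] otherwise [U when e do [S [M v := n]]]]]

2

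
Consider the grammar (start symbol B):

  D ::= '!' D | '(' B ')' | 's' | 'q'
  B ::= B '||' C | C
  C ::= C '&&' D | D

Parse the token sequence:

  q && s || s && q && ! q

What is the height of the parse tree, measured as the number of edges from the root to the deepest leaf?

5

[B [B [C [C [D q]] && [D s]]] || [C [C [C [D s]] && [D q]] && [D ! [D q]]]]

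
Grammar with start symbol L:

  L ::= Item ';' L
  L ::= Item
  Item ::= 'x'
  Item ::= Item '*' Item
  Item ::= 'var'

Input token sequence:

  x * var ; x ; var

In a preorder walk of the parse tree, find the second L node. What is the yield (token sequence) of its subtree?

[L [Item [Item x] * [Item var]] ; [L [Item x] ; [L [Item var]]]]

x ; var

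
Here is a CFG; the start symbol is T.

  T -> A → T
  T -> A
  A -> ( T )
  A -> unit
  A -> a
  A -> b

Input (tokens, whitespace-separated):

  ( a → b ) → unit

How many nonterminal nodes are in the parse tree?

8

[T [A ( [T [A a] → [T [A b]]] )] → [T [A unit]]]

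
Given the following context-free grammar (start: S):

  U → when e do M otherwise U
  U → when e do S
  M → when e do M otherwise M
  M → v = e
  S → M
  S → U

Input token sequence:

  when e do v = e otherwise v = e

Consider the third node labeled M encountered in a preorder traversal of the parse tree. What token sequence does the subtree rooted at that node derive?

[S [M when e do [M v = e] otherwise [M v = e]]]

v = e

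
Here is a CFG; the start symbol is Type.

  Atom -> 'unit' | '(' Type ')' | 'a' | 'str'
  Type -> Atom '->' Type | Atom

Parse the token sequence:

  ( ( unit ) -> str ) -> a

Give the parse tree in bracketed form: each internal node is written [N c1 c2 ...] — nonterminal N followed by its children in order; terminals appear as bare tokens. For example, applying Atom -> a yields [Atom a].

Type
Atom -> Type
( Type ) -> Type
( Atom -> Type ) -> Type
( ( Type ) -> Type ) -> Type
( ( Atom ) -> Type ) -> Type
( ( unit ) -> Type ) -> Type
( ( unit ) -> Atom ) -> Type
( ( unit ) -> str ) -> Type
( ( unit ) -> str ) -> Atom
( ( unit ) -> str ) -> a

[Type [Atom ( [Type [Atom ( [Type [Atom unit]] )] -> [Type [Atom str]]] )] -> [Type [Atom a]]]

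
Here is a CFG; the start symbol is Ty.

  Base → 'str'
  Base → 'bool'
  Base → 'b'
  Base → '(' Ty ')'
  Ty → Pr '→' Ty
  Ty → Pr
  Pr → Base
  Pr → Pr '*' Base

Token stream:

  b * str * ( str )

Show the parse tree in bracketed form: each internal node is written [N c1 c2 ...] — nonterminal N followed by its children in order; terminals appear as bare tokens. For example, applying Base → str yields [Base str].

[Ty [Pr [Pr [Pr [Base b]] * [Base str]] * [Base ( [Ty [Pr [Base str]]] )]]]

Ty
Pr
Pr * Base
Pr * Base * Base
Base * Base * Base
b * Base * Base
b * str * Base
b * str * ( Ty )
b * str * ( Pr )
b * str * ( Base )
b * str * ( str )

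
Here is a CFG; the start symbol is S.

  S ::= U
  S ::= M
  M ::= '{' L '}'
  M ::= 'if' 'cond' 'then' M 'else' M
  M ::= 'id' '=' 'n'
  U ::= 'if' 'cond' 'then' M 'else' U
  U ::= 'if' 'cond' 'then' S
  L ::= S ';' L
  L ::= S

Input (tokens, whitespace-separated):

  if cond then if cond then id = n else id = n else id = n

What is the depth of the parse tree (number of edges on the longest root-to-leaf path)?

[S [M if cond then [M if cond then [M id = n] else [M id = n]] else [M id = n]]]

4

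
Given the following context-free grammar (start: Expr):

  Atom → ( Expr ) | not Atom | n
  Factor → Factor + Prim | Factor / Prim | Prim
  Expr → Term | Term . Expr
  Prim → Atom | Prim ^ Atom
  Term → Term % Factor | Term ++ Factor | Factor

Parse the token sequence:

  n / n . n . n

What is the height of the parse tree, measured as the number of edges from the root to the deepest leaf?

7

[Expr [Term [Factor [Factor [Prim [Atom n]]] / [Prim [Atom n]]]] . [Expr [Term [Factor [Prim [Atom n]]]] . [Expr [Term [Factor [Prim [Atom n]]]]]]]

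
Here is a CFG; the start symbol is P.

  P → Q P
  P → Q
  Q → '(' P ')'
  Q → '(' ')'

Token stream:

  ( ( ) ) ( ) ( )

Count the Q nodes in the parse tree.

[P [Q ( [P [Q ( )]] )] [P [Q ( )] [P [Q ( )]]]]

4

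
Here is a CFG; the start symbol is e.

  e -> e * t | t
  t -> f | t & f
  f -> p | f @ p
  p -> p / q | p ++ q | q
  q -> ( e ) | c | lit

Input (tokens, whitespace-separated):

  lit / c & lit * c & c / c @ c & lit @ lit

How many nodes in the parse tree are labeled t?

5

[e [e [t [t [f [p [p [q lit]] / [q c]]]] & [f [p [q lit]]]]] * [t [t [t [f [p [q c]]]] & [f [f [p [p [q c]] / [q c]]] @ [p [q c]]]] & [f [f [p [q lit]]] @ [p [q lit]]]]]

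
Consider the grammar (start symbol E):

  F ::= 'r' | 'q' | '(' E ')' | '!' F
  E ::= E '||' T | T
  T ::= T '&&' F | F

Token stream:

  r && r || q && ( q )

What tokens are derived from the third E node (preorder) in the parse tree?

[E [E [T [T [F r]] && [F r]]] || [T [T [F q]] && [F ( [E [T [F q]]] )]]]

q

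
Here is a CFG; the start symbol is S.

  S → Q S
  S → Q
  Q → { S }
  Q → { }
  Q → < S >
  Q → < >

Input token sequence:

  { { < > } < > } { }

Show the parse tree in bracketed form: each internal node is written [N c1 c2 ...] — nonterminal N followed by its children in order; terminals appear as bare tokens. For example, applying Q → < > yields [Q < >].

[S [Q { [S [Q { [S [Q < >]] }] [S [Q < >]]] }] [S [Q { }]]]

S
Q S
{ S } S
{ Q S } S
{ { S } S } S
{ { Q } S } S
{ { < > } S } S
{ { < > } Q } S
{ { < > } < > } S
{ { < > } < > } Q
{ { < > } < > } { }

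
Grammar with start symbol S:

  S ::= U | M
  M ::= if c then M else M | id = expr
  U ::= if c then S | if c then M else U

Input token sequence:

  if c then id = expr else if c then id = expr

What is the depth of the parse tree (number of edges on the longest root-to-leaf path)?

5

[S [U if c then [M id = expr] else [U if c then [S [M id = expr]]]]]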